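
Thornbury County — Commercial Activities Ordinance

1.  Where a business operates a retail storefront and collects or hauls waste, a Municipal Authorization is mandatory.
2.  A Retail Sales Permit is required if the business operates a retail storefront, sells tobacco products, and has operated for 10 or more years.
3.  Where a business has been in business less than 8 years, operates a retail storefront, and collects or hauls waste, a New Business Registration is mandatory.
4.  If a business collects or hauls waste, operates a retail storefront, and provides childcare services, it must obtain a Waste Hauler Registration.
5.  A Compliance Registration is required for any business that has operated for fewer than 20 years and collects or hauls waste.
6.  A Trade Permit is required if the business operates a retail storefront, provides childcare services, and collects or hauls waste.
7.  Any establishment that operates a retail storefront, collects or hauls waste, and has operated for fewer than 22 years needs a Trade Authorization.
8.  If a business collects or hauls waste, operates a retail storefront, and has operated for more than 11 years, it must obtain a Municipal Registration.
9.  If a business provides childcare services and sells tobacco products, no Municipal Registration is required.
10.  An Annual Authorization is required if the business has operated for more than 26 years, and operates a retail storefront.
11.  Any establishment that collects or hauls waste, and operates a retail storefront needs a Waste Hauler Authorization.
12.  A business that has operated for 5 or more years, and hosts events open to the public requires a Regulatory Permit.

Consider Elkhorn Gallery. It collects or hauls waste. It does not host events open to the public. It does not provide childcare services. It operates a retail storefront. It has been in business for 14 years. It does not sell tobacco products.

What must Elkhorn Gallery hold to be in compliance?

Compliance Registration, Municipal Authorization, Municipal Registration, Trade Authorization, Waste Hauler Authorization

1. operates a retail storefront; collects or hauls waste → Municipal Authorization required.
2. operates a retail storefront; does not sell tobacco products; years in business 14 ≥ 10 → Retail Sales Permit not required.
3. years in business 14 ≥ 8; operates a retail storefront; collects or hauls waste → New Business Registration not required.
4. collects or hauls waste; operates a retail storefront; does not provide childcare services → Waste Hauler Registration not required.
5. years in business 14 < 20; collects or hauls waste → Compliance Registration required.
6. operates a retail storefront; does not provide childcare services; collects or hauls waste → Trade Permit not required.
7. operates a retail storefront; collects or hauls waste; years in business 14 < 22 → Trade Authorization required.
8. collects or hauls waste; operates a retail storefront; years in business 14 > 11 → Municipal Registration required.
9. does not provide childcare services; does not sell tobacco products → Municipal Registration exemption does not apply.
10. years in business 14 ≤ 26; operates a retail storefront → Annual Authorization not required.
11. collects or hauls waste; operates a retail storefront → Waste Hauler Authorization required.
12. years in business 14 ≥ 5; does not host events open to the public → Regulatory Permit not required.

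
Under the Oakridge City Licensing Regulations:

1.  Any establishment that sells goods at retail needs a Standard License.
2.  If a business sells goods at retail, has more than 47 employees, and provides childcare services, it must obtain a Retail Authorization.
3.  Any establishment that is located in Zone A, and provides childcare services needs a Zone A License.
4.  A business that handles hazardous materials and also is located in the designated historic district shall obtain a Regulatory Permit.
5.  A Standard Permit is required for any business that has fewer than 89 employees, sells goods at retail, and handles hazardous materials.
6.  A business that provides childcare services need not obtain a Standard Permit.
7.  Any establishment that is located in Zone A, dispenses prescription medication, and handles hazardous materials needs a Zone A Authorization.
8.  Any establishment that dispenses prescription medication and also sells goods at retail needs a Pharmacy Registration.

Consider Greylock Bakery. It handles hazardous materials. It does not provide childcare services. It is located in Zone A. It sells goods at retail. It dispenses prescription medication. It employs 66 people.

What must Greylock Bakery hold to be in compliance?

1. sells goods at retail → Standard License required.
2. sells goods at retail; employees 66 > 47; does not provide childcare services → Retail Authorization not required.
3. is located in Zone A; does not provide childcare services → Zone A License not required.
4. handles hazardous materials; is located in Zone A (not: is located in the designated historic district) → Regulatory Permit not required.
5. employees 66 < 89; sells goods at retail; handles hazardous materials → Standard Permit required.
6. does not provide childcare services → Standard Permit exemption does not apply.
7. is located in Zone A; dispenses prescription medication; handles hazardous materials → Zone A Authorization required.
8. dispenses prescription medication; sells goods at retail → Pharmacy Registration required.

Pharmacy Registration, Standard License, Standard Permit, Zone A Authorization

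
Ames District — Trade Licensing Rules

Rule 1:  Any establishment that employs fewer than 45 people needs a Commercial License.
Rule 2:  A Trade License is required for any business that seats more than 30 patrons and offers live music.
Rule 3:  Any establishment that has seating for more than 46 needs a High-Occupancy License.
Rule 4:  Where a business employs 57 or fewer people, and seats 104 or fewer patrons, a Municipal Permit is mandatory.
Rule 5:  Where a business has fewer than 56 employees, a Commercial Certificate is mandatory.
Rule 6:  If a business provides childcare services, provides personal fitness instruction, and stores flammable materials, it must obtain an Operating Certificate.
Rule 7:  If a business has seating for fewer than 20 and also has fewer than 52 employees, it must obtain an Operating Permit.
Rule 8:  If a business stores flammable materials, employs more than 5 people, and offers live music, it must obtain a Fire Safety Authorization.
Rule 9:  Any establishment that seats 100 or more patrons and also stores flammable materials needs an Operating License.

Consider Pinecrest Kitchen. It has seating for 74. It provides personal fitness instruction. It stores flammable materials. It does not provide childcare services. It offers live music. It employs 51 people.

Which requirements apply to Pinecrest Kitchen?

Rule 1: employees 51 ≥ 45 → Commercial License not required.
Rule 2: seating 74 > 30; offers live music → Trade License required.
Rule 3: seating 74 > 46 → High-Occupancy License required.
Rule 4: employees 51 ≤ 57; seating 74 ≤ 104 → Municipal Permit required.
Rule 5: employees 51 < 56 → Commercial Certificate required.
Rule 6: does not provide childcare services; provides personal fitness instruction; stores flammable materials → Operating Certificate not required.
Rule 7: seating 74 ≥ 20; employees 51 < 52 → Operating Permit not required.
Rule 8: stores flammable materials; employees 51 > 5; offers live music → Fire Safety Authorization required.
Rule 9: seating 74 < 100; stores flammable materials → Operating License not required.

Commercial Certificate, Fire Safety Authorization, High-Occupancy License, Municipal Permit, Trade License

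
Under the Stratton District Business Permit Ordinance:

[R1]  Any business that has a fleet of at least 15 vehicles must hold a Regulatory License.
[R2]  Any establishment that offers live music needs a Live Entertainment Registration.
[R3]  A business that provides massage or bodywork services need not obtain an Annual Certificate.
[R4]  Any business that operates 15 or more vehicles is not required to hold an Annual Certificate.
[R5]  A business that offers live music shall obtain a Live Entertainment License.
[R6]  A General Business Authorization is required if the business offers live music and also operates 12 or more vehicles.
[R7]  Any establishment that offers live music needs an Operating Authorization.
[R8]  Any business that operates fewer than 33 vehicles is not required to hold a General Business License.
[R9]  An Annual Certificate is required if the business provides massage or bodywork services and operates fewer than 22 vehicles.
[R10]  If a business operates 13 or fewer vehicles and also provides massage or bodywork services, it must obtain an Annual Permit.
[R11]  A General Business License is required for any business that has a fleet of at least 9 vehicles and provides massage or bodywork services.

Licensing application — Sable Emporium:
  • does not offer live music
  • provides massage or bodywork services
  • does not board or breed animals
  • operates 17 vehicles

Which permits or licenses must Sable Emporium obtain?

Regulatory License

[R1] vehicles 17 ≥ 15 → Regulatory License required.
[R2] does not offer live music → Live Entertainment Registration not required.
[R3] provides massage or bodywork services → exempt from Annual Certificate.
[R4] vehicles 17 ≥ 15 → exempt from Annual Certificate.
[R5] does not offer live music → Live Entertainment License not required.
[R6] does not offer live music; vehicles 17 ≥ 12 → General Business Authorization not required.
[R7] does not offer live music → Operating Authorization not required.
[R8] vehicles 17 < 33 → exempt from General Business License.
[R9] provides massage or bodywork services; vehicles 17 < 22 → Annual Certificate required.
[R10] vehicles 17 > 13; provides massage or bodywork services → Annual Permit not required.
[R11] vehicles 17 ≥ 9; provides massage or bodywork services → General Business License required.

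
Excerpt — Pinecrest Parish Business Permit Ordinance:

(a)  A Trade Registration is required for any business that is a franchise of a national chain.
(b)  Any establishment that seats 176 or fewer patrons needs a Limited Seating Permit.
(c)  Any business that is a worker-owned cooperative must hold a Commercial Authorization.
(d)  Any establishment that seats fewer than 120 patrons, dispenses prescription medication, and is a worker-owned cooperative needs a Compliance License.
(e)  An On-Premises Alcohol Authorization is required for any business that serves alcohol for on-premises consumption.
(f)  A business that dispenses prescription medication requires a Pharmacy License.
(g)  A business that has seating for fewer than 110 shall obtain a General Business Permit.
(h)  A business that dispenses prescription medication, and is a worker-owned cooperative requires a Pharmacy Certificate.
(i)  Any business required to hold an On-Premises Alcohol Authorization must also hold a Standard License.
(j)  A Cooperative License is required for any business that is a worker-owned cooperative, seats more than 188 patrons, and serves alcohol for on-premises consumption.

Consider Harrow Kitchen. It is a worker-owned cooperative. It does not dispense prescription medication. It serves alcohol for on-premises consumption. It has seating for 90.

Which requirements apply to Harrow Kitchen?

Commercial Authorization, General Business Permit, Limited Seating Permit, On-Premises Alcohol Authorization, Standard License

(a) is a worker-owned cooperative (not: is a franchise of a national chain) → Trade Registration not required.
(b) seating 90 ≤ 176 → Limited Seating Permit required.
(c) is a worker-owned cooperative → Commercial Authorization required.
(d) seating 90 < 120; does not dispense prescription medication; is a worker-owned cooperative → Compliance License not required.
(e) serves alcohol for on-premises consumption → On-Premises Alcohol Authorization required.
(f) does not dispense prescription medication → Pharmacy License not required.
(g) seating 90 < 110 → General Business Permit required.
(h) does not dispense prescription medication; is a worker-owned cooperative → Pharmacy Certificate not required.
(i) On-Premises Alcohol Authorization is required → Standard License also required.
(j) is a worker-owned cooperative; seating 90 ≤ 188; serves alcohol for on-premises consumption → Cooperative License not required.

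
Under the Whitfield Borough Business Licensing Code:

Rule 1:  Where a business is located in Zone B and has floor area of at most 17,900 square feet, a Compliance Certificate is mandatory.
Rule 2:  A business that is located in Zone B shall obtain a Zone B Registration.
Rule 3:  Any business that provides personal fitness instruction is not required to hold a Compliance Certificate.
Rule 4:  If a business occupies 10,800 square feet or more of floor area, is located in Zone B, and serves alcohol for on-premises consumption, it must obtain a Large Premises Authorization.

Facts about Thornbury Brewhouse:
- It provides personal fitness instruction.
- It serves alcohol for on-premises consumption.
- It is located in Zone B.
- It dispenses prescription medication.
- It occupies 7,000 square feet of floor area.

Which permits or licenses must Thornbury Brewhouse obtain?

Zone B Registration

Rule 1: is located in Zone B; floor area 7,000 square feet ≤ 17,900 square feet → Compliance Certificate required.
Rule 2: is located in Zone B → Zone B Registration required.
Rule 3: provides personal fitness instruction → exempt from Compliance Certificate.
Rule 4: floor area 7,000 square feet < 10,800 square feet; is located in Zone B; serves alcohol for on-premises consumption → Large Premises Authorization not required.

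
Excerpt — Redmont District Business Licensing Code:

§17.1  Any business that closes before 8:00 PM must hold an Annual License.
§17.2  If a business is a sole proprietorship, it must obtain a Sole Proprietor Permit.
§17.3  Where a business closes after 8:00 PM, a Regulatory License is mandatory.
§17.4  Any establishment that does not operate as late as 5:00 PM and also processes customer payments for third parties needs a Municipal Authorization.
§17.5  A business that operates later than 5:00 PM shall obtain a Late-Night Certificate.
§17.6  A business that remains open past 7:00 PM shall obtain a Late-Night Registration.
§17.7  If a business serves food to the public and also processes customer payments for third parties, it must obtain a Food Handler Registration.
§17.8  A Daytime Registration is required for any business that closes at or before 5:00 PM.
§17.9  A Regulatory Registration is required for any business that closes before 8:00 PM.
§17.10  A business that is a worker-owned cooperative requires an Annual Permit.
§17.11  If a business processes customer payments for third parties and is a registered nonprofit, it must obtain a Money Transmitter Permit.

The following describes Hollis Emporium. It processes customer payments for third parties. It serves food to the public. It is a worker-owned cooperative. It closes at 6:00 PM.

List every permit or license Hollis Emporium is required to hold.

§17.1 closes 6:00 PM, at/before 8:00 PM → Annual License required.
§17.2 is a worker-owned cooperative (not: is a sole proprietorship) → Sole Proprietor Permit not required.
§17.3 closes 6:00 PM, at/before 8:00 PM → Regulatory License not required.
§17.4 closes 6:00 PM, after 5:00 PM; processes customer payments for third parties → Municipal Authorization not required.
§17.5 closes 6:00 PM, after 5:00 PM → Late-Night Certificate required.
§17.6 closes 6:00 PM, at/before 7:00 PM → Late-Night Registration not required.
§17.7 serves food to the public; processes customer payments for third parties → Food Handler Registration required.
§17.8 closes 6:00 PM, after 5:00 PM → Daytime Registration not required.
§17.9 closes 6:00 PM, at/before 8:00 PM → Regulatory Registration required.
§17.10 is a worker-owned cooperative → Annual Permit required.
§17.11 processes customer payments for third parties; is a worker-owned cooperative (not: is a registered nonprofit) → Money Transmitter Permit not required.

Annual License, Annual Permit, Food Handler Registration, Late-Night Certificate, Regulatory Registration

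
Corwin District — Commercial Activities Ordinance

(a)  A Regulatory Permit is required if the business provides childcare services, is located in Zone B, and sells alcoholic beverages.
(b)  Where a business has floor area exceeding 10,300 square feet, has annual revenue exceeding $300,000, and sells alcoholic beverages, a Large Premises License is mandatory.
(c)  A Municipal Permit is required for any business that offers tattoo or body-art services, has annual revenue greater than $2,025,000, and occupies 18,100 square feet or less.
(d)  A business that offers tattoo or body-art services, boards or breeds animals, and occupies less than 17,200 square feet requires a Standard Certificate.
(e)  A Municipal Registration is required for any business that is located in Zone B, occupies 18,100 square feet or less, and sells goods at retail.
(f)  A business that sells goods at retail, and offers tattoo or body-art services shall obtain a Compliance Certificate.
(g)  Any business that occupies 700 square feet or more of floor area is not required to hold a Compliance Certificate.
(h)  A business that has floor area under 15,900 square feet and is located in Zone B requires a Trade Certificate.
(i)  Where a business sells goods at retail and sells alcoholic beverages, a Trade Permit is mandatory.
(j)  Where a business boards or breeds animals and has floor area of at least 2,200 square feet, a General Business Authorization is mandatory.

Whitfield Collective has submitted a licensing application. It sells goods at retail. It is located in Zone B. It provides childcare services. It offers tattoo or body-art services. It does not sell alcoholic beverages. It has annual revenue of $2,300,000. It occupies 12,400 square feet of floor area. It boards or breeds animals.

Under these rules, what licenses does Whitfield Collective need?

General Business Authorization, Municipal Permit, Municipal Registration, Standard Certificate, Trade Certificate

(a) provides childcare services; is located in Zone B; does not sell alcoholic beverages → Regulatory Permit not required.
(b) floor area 12,400 square feet > 10,300 square feet; revenue $2,300,000 > $300,000; does not sell alcoholic beverages → Large Premises License not required.
(c) offers tattoo or body-art services; revenue $2,300,000 > $2,025,000; floor area 12,400 square feet ≤ 18,100 square feet → Municipal Permit required.
(d) offers tattoo or body-art services; boards or breeds animals; floor area 12,400 square feet < 17,200 square feet → Standard Certificate required.
(e) is located in Zone B; floor area 12,400 square feet ≤ 18,100 square feet; sells goods at retail → Municipal Registration required.
(f) sells goods at retail; offers tattoo or body-art services → Compliance Certificate required.
(g) floor area 12,400 square feet ≥ 700 square feet → exempt from Compliance Certificate.
(h) floor area 12,400 square feet < 15,900 square feet; is located in Zone B → Trade Certificate required.
(i) sells goods at retail; does not sell alcoholic beverages → Trade Permit not required.
(j) boards or breeds animals; floor area 12,400 square feet ≥ 2,200 square feet → General Business Authorization required.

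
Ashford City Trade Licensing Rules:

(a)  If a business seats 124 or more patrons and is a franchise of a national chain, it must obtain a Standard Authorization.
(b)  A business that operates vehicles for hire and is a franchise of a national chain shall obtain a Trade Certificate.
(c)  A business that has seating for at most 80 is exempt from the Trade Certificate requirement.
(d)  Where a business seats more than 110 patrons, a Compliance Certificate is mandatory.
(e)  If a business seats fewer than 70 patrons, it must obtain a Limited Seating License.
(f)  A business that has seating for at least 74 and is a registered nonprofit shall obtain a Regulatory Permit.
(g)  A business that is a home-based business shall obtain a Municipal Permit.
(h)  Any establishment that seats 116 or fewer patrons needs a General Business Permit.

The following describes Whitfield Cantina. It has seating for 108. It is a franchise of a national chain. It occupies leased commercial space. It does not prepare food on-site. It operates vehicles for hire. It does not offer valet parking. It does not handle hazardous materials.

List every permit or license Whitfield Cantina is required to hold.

General Business Permit, Trade Certificate

(a) seating 108 < 124; is a franchise of a national chain → Standard Authorization not required.
(b) operates vehicles for hire; is a franchise of a national chain → Trade Certificate required.
(c) seating 108 > 80 → Trade Certificate exemption does not apply.
(d) seating 108 ≤ 110 → Compliance Certificate not required.
(e) seating 108 ≥ 70 → Limited Seating License not required.
(f) seating 108 ≥ 74; is a franchise of a national chain (not: is a registered nonprofit) → Regulatory Permit not required.
(g) occupies leased commercial space (not: is a home-based business) → Municipal Permit not required.
(h) seating 108 ≤ 116 → General Business Permit required.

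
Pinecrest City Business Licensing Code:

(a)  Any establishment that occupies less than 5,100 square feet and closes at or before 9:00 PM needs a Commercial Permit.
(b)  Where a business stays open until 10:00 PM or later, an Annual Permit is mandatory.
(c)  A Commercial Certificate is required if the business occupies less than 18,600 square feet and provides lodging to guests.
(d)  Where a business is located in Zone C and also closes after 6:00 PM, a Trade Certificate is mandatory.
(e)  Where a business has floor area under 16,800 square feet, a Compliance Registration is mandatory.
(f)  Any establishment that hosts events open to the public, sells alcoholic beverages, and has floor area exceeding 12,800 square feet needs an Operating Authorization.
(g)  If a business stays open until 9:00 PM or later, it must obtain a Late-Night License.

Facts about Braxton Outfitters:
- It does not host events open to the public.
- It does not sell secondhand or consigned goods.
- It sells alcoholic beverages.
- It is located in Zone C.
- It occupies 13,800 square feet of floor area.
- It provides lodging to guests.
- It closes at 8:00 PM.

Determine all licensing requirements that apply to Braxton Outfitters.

(a) floor area 13,800 square feet ≥ 5,100 square feet; closes 8:00 PM, at/before 9:00 PM → Commercial Permit not required.
(b) closes 8:00 PM, at/before 10:00 PM → Annual Permit not required.
(c) floor area 13,800 square feet < 18,600 square feet; provides lodging to guests → Commercial Certificate required.
(d) is located in Zone C; closes 8:00 PM, after 6:00 PM → Trade Certificate required.
(e) floor area 13,800 square feet < 16,800 square feet → Compliance Registration required.
(f) does not host events open to the public; sells alcoholic beverages; floor area 13,800 square feet > 12,800 square feet → Operating Authorization not required.
(g) closes 8:00 PM, at/before 9:00 PM → Late-Night License not required.

Commercial Certificate, Compliance Registration, Trade Certificate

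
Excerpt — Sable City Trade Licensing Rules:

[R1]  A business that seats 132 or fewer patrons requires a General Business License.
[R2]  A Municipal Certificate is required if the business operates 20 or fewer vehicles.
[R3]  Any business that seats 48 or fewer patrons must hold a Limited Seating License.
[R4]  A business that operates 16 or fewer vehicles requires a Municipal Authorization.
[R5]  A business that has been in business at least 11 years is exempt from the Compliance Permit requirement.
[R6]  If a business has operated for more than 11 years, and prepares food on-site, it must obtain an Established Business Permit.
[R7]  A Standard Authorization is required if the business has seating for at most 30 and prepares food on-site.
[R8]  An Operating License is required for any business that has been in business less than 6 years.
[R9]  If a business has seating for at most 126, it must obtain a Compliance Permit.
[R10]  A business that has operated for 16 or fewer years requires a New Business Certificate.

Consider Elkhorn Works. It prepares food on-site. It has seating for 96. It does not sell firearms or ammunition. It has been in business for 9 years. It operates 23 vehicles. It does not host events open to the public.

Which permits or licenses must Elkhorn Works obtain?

[R1] seating 96 ≤ 132 → General Business License required.
[R2] vehicles 23 > 20 → Municipal Certificate not required.
[R3] seating 96 > 48 → Limited Seating License not required.
[R4] vehicles 23 > 16 → Municipal Authorization not required.
[R5] years in business 9 < 11 → Compliance Permit exemption does not apply.
[R6] years in business 9 ≤ 11; prepares food on-site → Established Business Permit not required.
[R7] seating 96 > 30; prepares food on-site → Standard Authorization not required.
[R8] years in business 9 ≥ 6 → Operating License not required.
[R9] seating 96 ≤ 126 → Compliance Permit required.
[R10] years in business 9 ≤ 16 → New Business Certificate required.

Compliance Permit, General Business License, New Business Certificate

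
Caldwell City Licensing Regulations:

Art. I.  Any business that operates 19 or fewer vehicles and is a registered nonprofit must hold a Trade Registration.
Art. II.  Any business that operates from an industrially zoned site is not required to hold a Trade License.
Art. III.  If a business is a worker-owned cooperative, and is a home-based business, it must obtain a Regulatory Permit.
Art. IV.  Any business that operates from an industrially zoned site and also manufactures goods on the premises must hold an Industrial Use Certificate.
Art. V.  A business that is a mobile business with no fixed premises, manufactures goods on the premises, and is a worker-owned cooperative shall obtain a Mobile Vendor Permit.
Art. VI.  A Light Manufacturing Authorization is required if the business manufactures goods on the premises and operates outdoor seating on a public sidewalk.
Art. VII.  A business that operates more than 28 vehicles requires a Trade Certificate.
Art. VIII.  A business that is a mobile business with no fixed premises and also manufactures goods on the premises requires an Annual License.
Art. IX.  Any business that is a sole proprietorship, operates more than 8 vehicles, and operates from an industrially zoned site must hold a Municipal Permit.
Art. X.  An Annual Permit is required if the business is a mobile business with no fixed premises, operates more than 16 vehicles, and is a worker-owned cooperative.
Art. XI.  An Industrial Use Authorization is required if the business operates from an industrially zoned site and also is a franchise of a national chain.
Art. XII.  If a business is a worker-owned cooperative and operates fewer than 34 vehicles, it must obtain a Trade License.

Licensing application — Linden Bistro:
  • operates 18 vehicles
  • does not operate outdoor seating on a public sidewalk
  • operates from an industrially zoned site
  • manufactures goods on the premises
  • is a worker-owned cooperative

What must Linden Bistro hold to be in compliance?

Art. I. vehicles 18 ≤ 19; is a worker-owned cooperative (not: is a registered nonprofit) → Trade Registration not required.
Art. II. operates from an industrially zoned site → exempt from Trade License.
Art. III. is a worker-owned cooperative; operates from an industrially zoned site (not: is a home-based business) → Regulatory Permit not required.
Art. IV. operates from an industrially zoned site; manufactures goods on the premises → Industrial Use Certificate required.
Art. V. operates from an industrially zoned site (not: is a mobile business with no fixed premises); manufactures goods on the premises; is a worker-owned cooperative → Mobile Vendor Permit not required.
Art. VI. manufactures goods on the premises; does not operate outdoor seating on a public sidewalk → Light Manufacturing Authorization not required.
Art. VII. vehicles 18 ≤ 28 → Trade Certificate not required.
Art. VIII. operates from an industrially zoned site (not: is a mobile business with no fixed premises); manufactures goods on the premises → Annual License not required.
Art. IX. is a worker-owned cooperative (not: is a sole proprietorship); vehicles 18 > 8; operates from an industrially zoned site → Municipal Permit not required.
Art. X. operates from an industrially zoned site (not: is a mobile business with no fixed premises); vehicles 18 > 16; is a worker-owned cooperative → Annual Permit not required.
Art. XI. operates from an industrially zoned site; is a worker-owned cooperative (not: is a franchise of a national chain) → Industrial Use Authorization not required.
Art. XII. is a worker-owned cooperative; vehicles 18 < 34 → Trade License required.

Industrial Use Certificate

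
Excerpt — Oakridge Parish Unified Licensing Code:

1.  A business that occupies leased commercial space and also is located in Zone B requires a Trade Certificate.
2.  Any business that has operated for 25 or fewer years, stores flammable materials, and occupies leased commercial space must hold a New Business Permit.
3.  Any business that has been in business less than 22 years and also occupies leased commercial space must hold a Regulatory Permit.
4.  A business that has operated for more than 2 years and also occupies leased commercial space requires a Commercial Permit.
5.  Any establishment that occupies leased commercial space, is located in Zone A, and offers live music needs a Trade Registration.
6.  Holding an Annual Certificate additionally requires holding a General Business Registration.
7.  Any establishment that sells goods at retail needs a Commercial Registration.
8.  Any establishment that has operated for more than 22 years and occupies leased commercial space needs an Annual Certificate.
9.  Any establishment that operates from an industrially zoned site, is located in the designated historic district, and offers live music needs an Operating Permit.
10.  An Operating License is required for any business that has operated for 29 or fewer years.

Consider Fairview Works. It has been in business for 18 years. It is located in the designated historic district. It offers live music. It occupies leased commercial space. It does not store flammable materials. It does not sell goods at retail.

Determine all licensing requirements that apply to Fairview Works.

Commercial Permit, Operating License, Regulatory Permit

1. occupies leased commercial space; is located in the designated historic district (not: is located in Zone B) → Trade Certificate not required.
2. years in business 18 ≤ 25; does not store flammable materials; occupies leased commercial space → New Business Permit not required.
3. years in business 18 < 22; occupies leased commercial space → Regulatory Permit required.
4. years in business 18 > 2; occupies leased commercial space → Commercial Permit required.
5. occupies leased commercial space; is located in the designated historic district (not: is located in Zone A); offers live music → Trade Registration not required.
6. Annual Certificate is not required → no effect.
7. does not sell goods at retail → Commercial Registration not required.
8. years in business 18 ≤ 22; occupies leased commercial space → Annual Certificate not required.
9. occupies leased commercial space (not: operates from an industrially zoned site); is located in the designated historic district; offers live music → Operating Permit not required.
10. years in business 18 ≤ 29 → Operating License required.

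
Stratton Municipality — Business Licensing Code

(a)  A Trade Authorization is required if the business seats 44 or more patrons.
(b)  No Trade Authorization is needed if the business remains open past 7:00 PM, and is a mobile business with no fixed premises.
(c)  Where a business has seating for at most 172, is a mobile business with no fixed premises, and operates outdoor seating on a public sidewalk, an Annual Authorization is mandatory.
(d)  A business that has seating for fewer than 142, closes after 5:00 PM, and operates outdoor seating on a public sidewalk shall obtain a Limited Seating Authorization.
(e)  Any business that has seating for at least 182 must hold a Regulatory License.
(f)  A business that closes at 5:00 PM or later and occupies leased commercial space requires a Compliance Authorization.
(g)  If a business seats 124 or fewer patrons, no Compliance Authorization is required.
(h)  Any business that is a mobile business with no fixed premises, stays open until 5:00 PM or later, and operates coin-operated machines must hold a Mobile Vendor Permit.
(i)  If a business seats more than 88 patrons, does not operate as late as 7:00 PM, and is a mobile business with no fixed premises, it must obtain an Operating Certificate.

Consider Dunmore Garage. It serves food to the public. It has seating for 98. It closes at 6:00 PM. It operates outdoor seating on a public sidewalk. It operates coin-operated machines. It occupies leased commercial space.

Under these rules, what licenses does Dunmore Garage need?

(a) seating 98 ≥ 44 → Trade Authorization required.
(b) closes 6:00 PM, at/before 7:00 PM; occupies leased commercial space (not: is a mobile business with no fixed premises) → Trade Authorization exemption does not apply.
(c) seating 98 ≤ 172; occupies leased commercial space (not: is a mobile business with no fixed premises); operates outdoor seating on a public sidewalk → Annual Authorization not required.
(d) seating 98 < 142; closes 6:00 PM, after 5:00 PM; operates outdoor seating on a public sidewalk → Limited Seating Authorization required.
(e) seating 98 < 182 → Regulatory License not required.
(f) closes 6:00 PM, after 5:00 PM; occupies leased commercial space → Compliance Authorization required.
(g) seating 98 ≤ 124 → exempt from Compliance Authorization.
(h) occupies leased commercial space (not: is a mobile business with no fixed premises); closes 6:00 PM, after 5:00 PM; operates coin-operated machines → Mobile Vendor Permit not required.
(i) seating 98 > 88; closes 6:00 PM, at/before 7:00 PM; occupies leased commercial space (not: is a mobile business with no fixed premises) → Operating Certificate not required.

Limited Seating Authorization, Trade Authorization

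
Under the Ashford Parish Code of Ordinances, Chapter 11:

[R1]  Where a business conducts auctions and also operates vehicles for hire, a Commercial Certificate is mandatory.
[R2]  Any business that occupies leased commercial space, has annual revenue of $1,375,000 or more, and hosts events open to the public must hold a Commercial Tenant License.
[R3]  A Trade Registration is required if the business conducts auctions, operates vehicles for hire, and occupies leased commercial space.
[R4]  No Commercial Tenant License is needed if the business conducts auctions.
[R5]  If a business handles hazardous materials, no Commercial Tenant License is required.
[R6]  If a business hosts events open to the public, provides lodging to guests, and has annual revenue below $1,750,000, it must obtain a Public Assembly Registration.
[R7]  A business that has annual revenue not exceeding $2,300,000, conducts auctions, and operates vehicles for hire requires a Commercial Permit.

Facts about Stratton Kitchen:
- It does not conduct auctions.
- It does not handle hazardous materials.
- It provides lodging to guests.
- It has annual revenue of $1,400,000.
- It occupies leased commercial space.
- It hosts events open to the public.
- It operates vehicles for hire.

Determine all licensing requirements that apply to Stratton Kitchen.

[R1] does not conduct auctions; operates vehicles for hire → Commercial Certificate not required.
[R2] occupies leased commercial space; revenue $1,400,000 ≥ $1,375,000; hosts events open to the public → Commercial Tenant License required.
[R3] does not conduct auctions; operates vehicles for hire; occupies leased commercial space → Trade Registration not required.
[R4] does not conduct auctions → Commercial Tenant License exemption does not apply.
[R5] does not handle hazardous materials → Commercial Tenant License exemption does not apply.
[R6] hosts events open to the public; provides lodging to guests; revenue $1,400,000 < $1,750,000 → Public Assembly Registration required.
[R7] revenue $1,400,000 ≤ $2,300,000; does not conduct auctions; operates vehicles for hire → Commercial Permit not required.

Commercial Tenant License, Public Assembly Registration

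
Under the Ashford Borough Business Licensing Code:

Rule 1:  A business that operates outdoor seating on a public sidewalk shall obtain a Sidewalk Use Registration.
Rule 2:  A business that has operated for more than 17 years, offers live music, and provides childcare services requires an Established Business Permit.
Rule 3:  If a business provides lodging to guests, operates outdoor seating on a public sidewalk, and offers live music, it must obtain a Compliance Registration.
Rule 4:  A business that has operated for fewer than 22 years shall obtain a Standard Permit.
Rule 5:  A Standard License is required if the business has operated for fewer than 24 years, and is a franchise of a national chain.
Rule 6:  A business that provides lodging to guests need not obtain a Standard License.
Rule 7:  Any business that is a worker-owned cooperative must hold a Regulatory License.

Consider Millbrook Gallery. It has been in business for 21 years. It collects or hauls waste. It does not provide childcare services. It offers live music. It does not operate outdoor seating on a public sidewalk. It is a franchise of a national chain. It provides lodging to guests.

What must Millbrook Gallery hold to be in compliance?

Rule 1: does not operate outdoor seating on a public sidewalk → Sidewalk Use Registration not required.
Rule 2: years in business 21 > 17; offers live music; does not provide childcare services → Established Business Permit not required.
Rule 3: provides lodging to guests; does not operate outdoor seating on a public sidewalk; offers live music → Compliance Registration not required.
Rule 4: years in business 21 < 22 → Standard Permit required.
Rule 5: years in business 21 < 24; is a franchise of a national chain → Standard License required.
Rule 6: provides lodging to guests → exempt from Standard License.
Rule 7: is a franchise of a national chain (not: is a worker-owned cooperative) → Regulatory License not required.

Standard Permit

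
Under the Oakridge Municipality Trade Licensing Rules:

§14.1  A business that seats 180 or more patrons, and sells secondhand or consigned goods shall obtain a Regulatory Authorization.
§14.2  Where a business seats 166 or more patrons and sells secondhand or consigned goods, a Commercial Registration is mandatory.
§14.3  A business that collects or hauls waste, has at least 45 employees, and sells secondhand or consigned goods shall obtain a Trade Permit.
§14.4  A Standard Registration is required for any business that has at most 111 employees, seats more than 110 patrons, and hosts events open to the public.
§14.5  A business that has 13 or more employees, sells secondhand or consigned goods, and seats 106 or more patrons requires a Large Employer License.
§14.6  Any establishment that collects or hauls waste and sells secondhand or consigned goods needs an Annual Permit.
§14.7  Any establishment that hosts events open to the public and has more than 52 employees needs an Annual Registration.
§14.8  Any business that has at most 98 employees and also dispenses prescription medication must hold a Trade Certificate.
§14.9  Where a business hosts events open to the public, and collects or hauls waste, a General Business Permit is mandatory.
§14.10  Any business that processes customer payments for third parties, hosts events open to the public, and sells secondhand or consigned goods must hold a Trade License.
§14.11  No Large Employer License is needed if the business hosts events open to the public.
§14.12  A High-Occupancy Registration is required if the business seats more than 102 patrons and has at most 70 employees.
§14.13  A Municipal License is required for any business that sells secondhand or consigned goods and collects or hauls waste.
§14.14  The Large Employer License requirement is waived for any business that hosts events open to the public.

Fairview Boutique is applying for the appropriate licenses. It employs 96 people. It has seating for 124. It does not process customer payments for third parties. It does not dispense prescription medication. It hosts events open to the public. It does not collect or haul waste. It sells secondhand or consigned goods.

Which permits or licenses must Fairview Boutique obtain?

§14.1 seating 124 < 180; sells secondhand or consigned goods → Regulatory Authorization not required.
§14.2 seating 124 < 166; sells secondhand or consigned goods → Commercial Registration not required.
§14.3 does not collect or haul waste; employees 96 ≥ 45; sells secondhand or consigned goods → Trade Permit not required.
§14.4 employees 96 ≤ 111; seating 124 > 110; hosts events open to the public → Standard Registration required.
§14.5 employees 96 ≥ 13; sells secondhand or consigned goods; seating 124 ≥ 106 → Large Employer License required.
§14.6 does not collect or haul waste; sells secondhand or consigned goods → Annual Permit not required.
§14.7 hosts events open to the public; employees 96 > 52 → Annual Registration required.
§14.8 employees 96 ≤ 98; does not dispense prescription medication → Trade Certificate not required.
§14.9 hosts events open to the public; does not collect or haul waste → General Business Permit not required.
§14.10 does not process customer payments for third parties; hosts events open to the public; sells secondhand or consigned goods → Trade License not required.
§14.11 hosts events open to the public → exempt from Large Employer License.
§14.12 seating 124 > 102; employees 96 > 70 → High-Occupancy Registration not required.
§14.13 sells secondhand or consigned goods; does not collect or haul waste → Municipal License not required.
§14.14 hosts events open to the public → exempt from Large Employer License.

Annual Registration, Standard Registration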